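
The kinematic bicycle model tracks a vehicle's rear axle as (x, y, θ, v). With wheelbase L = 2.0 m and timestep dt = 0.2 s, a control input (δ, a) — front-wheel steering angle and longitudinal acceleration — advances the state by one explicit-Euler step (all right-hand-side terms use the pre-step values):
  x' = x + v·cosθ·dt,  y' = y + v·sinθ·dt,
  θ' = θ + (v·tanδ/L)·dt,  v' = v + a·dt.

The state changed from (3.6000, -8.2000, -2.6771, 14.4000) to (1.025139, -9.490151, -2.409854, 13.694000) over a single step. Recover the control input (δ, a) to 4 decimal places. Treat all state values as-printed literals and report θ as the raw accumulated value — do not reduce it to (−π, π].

δ = 0.1835, a = -3.5300

a = (v'−v)/dt = (-0.706000)/0.2 = -3.5300
Δθ = θ'−θ = 0.267246;  (v·dt/L) = 14.4000·0.2/2.0 = 1.440000
tan δ = Δθ·L/(v·dt) = 0.185587  →  δ = 0.1835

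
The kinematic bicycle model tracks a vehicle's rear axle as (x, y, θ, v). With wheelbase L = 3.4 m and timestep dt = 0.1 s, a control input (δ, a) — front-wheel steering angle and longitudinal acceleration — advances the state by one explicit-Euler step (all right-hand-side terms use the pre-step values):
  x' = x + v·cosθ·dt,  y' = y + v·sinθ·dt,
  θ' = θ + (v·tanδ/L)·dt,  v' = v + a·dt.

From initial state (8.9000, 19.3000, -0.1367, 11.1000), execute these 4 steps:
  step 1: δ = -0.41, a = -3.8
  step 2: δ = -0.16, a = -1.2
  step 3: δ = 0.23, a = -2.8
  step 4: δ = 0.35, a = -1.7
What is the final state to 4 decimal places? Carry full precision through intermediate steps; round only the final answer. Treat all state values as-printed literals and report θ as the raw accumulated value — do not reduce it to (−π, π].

(13.0315, 18.2492, -0.1457, 10.1500)

after step 1 (δ=-0.41, a=-3.8): (9.999645, 19.148735, -0.278594, 10.720000)
after step 2 (δ=-0.16, a=-1.2): (11.030312, 18.853930, -0.329476, 10.600000)
after step 3 (δ=0.23, a=-2.8): (12.033296, 18.510970, -0.256479, 10.320000)
after step 4 (δ=0.35, a=-1.7): (13.031539, 18.249176, -0.145682, 10.150000)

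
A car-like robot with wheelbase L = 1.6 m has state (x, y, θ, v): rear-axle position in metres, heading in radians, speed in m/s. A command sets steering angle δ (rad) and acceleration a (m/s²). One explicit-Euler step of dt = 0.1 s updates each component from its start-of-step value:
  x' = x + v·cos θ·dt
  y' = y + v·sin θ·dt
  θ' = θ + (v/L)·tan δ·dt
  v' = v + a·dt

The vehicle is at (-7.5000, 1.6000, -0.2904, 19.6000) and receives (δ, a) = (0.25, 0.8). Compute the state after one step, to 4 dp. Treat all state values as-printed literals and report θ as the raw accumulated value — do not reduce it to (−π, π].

(-5.6221, 1.0388, 0.0224, 19.6800)

x' = -7.5000 + 19.6000·cos(-0.2904)·0.1 = -5.6221
y' = 1.6000 + 19.6000·sin(-0.2904)·0.1 = 1.0388
θ' = -0.2904 + (19.6000/1.6)·tan(0.25)·0.1 = 0.0224
v' = 19.6000 + 0.8000·0.1 = 19.6800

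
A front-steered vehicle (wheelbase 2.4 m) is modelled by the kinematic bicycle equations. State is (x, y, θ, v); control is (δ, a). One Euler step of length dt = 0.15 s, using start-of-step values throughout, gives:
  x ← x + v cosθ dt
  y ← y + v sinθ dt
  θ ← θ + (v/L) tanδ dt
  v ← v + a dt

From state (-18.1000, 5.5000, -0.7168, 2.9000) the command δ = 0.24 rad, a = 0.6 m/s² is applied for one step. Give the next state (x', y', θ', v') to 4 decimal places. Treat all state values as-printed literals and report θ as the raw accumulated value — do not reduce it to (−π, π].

x' = -18.1000 + 2.9000·cos(-0.7168)·0.15 = -17.7720
y' = 5.5000 + 2.9000·sin(-0.7168)·0.15 = 5.2142
θ' = -0.7168 + (2.9000/2.4)·tan(0.24)·0.15 = -0.6724
v' = 2.9000 + 0.6000·0.15 = 2.9900

(-17.7720, 5.2142, -0.6724, 2.9900)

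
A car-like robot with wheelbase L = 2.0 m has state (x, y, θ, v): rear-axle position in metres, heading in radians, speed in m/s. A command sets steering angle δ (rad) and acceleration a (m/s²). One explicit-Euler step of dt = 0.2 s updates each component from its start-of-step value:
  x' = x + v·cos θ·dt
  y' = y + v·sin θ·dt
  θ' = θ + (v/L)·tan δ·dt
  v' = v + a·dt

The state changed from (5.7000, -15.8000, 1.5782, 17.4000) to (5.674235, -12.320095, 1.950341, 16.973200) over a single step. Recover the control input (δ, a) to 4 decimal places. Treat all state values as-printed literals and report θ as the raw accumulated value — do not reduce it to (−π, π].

a = (v'−v)/dt = (-0.426800)/0.2 = -2.1340
Δθ = θ'−θ = 0.372141;  (v·dt/L) = 17.4000·0.2/2.0 = 1.740000
tan δ = Δθ·L/(v·dt) = 0.213874  →  δ = 0.2107

δ = 0.2107, a = -2.1340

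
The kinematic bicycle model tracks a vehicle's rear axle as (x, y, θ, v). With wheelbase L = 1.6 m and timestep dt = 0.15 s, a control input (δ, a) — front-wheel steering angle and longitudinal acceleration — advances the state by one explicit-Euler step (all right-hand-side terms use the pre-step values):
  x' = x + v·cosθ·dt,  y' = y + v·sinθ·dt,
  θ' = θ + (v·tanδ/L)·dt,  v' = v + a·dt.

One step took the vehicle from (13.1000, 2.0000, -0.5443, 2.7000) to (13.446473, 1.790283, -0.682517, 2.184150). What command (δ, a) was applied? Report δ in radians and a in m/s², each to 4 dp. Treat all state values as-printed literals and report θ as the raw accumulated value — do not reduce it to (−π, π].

a = (v'−v)/dt = (-0.515850)/0.15 = -3.4390
Δθ = θ'−θ = -0.138217;  (v·dt/L) = 2.7000·0.15/1.6 = 0.253125
tan δ = Δθ·L/(v·dt) = -0.546042  →  δ = -0.4998

δ = -0.4998, a = -3.4390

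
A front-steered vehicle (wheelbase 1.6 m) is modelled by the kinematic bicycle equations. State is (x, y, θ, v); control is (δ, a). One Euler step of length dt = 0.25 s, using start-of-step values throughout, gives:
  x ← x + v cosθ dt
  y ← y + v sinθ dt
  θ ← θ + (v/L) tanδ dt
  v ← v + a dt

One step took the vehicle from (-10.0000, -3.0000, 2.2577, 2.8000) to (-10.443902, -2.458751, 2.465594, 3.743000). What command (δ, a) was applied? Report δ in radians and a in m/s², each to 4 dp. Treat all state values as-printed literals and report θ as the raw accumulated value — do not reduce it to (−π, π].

a = (v'−v)/dt = (0.943000)/0.25 = 3.7720
Δθ = θ'−θ = 0.207894;  (v·dt/L) = 2.8000·0.25/1.6 = 0.437500
tan δ = Δθ·L/(v·dt) = 0.475186  →  δ = 0.4436

δ = 0.4436, a = 3.7720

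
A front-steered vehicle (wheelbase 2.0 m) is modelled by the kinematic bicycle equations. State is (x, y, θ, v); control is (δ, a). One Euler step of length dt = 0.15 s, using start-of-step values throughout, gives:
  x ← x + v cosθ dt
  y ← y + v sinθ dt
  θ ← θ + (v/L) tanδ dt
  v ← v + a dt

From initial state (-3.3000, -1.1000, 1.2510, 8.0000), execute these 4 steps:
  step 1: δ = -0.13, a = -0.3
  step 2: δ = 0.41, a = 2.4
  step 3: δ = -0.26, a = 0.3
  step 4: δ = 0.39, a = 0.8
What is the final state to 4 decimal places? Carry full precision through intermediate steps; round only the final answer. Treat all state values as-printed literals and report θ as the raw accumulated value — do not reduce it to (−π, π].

(-1.9109, 3.5705, 1.5237, 8.4800)

after step 1 (δ=-0.13, a=-0.3): (-2.922752, 0.039159, 1.172558, 7.955000)
after step 2 (δ=0.41, a=2.4): (-2.460015, 1.139032, 1.431869, 8.315000)
after step 3 (δ=-0.26, a=0.3): (-2.287295, 2.374265, 1.265972, 8.360000)
after step 4 (δ=0.39, a=0.8): (-1.910938, 3.570455, 1.523703, 8.480000)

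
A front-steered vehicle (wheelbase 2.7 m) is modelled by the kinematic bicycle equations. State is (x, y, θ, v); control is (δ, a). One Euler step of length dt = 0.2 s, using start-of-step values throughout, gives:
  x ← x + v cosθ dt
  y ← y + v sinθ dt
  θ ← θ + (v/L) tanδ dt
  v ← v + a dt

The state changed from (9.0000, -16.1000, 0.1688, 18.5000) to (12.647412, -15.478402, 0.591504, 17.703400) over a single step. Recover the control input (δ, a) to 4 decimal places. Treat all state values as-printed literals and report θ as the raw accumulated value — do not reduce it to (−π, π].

a = (v'−v)/dt = (-0.796600)/0.2 = -3.9830
Δθ = θ'−θ = 0.422704;  (v·dt/L) = 18.5000·0.2/2.7 = 1.370370
tan δ = Δθ·L/(v·dt) = 0.308460  →  δ = 0.2992

δ = 0.2992, a = -3.9830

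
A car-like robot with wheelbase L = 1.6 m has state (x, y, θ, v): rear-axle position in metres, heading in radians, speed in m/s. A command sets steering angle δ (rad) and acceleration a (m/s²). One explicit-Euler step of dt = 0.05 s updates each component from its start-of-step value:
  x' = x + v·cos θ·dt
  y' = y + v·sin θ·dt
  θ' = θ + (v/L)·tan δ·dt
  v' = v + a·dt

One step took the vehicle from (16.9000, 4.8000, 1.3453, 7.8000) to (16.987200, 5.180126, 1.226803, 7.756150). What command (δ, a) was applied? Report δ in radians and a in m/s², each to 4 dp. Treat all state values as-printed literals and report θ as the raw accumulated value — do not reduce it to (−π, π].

a = (v'−v)/dt = (-0.043850)/0.05 = -0.8770
Δθ = θ'−θ = -0.118497;  (v·dt/L) = 7.8000·0.05/1.6 = 0.243750
tan δ = Δθ·L/(v·dt) = -0.486142  →  δ = -0.4525

δ = -0.4525, a = -0.8770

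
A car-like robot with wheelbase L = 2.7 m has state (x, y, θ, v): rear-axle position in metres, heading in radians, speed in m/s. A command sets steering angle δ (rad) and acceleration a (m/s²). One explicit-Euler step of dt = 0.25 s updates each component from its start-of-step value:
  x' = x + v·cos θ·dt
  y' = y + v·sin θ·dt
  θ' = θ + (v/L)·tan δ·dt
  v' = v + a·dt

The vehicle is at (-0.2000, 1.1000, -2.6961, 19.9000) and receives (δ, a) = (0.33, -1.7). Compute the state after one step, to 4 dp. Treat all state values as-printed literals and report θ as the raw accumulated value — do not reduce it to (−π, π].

(-4.6894, -1.0437, -2.0650, 19.4750)

x' = -0.2000 + 19.9000·cos(-2.6961)·0.25 = -4.6894
y' = 1.1000 + 19.9000·sin(-2.6961)·0.25 = -1.0437
θ' = -2.6961 + (19.9000/2.7)·tan(0.33)·0.25 = -2.0650
v' = 19.9000 − 1.7000·0.25 = 19.4750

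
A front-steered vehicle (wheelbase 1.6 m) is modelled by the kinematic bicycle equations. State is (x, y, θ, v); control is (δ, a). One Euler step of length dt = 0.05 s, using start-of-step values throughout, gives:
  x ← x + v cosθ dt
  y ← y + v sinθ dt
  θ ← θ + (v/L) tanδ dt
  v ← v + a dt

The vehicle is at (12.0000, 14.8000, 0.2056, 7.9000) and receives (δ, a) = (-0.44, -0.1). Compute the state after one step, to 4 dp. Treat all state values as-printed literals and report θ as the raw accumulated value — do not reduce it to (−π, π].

(12.3867, 14.8806, 0.0894, 7.8950)

x' = 12.0000 + 7.9000·cos(0.2056)·0.05 = 12.3867
y' = 14.8000 + 7.9000·sin(0.2056)·0.05 = 14.8806
θ' = 0.2056 + (7.9000/1.6)·tan(-0.44)·0.05 = 0.0894
v' = 7.9000 − 0.1000·0.05 = 7.8950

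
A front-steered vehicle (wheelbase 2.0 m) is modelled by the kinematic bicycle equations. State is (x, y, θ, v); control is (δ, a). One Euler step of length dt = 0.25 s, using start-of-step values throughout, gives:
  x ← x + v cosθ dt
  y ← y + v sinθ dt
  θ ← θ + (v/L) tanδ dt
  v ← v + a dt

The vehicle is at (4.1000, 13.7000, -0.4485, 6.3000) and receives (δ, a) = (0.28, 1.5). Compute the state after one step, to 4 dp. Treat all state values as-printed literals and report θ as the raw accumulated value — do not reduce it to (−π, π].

(5.5192, 13.0171, -0.2221, 6.6750)

x' = 4.1000 + 6.3000·cos(-0.4485)·0.25 = 5.5192
y' = 13.7000 + 6.3000·sin(-0.4485)·0.25 = 13.0171
θ' = -0.4485 + (6.3000/2.0)·tan(0.28)·0.25 = -0.2221
v' = 6.3000 + 1.5000·0.25 = 6.6750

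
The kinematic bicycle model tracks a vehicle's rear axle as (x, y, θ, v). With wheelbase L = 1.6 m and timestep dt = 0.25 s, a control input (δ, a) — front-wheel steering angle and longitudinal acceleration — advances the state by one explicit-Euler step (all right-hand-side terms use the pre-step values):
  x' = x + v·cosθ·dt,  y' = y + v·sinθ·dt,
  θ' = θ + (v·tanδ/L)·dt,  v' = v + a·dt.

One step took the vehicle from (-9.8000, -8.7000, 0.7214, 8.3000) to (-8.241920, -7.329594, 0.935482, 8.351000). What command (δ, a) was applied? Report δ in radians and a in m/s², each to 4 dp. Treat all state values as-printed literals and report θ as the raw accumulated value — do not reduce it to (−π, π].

a = (v'−v)/dt = (0.051000)/0.25 = 0.2040
Δθ = θ'−θ = 0.214082;  (v·dt/L) = 8.3000·0.25/1.6 = 1.296875
tan δ = Δθ·L/(v·dt) = 0.165075  →  δ = 0.1636

δ = 0.1636, a = 0.2040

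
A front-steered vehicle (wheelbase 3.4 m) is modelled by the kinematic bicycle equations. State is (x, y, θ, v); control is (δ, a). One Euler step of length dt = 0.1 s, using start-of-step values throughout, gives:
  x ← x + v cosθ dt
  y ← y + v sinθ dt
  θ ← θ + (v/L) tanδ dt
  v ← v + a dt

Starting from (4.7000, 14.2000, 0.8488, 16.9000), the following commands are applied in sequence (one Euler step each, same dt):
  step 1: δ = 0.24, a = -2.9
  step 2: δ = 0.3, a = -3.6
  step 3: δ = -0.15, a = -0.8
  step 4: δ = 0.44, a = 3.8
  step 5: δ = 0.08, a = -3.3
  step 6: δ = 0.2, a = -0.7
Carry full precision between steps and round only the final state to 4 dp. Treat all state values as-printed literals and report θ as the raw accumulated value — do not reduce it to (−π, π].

after step 1 (δ=0.24, a=-2.9): (5.816894, 15.468325, 0.970439, 16.610000)
after step 2 (δ=0.3, a=-3.6): (6.755256, 16.838871, 1.121558, 16.250000)
after step 3 (δ=-0.15, a=-0.8): (7.460959, 18.302636, 1.049325, 16.170000)
after step 4 (δ=0.44, a=3.8): (8.266479, 19.704716, 1.273222, 16.550000)
after step 5 (δ=0.08, a=-3.3): (8.751728, 21.286980, 1.312247, 16.220000)
after step 6 (δ=0.2, a=-0.7): (9.166438, 22.855067, 1.408951, 16.150000)

(9.1664, 22.8551, 1.4090, 16.1500)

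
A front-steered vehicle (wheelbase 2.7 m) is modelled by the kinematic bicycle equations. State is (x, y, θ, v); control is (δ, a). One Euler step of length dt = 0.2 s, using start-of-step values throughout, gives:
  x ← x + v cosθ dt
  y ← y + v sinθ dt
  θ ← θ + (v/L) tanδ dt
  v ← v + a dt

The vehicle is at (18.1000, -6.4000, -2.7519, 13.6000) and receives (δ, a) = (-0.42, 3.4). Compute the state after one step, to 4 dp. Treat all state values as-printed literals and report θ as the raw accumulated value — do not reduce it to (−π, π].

(15.5839, -7.4333, -3.2018, 14.2800)

x' = 18.1000 + 13.6000·cos(-2.7519)·0.2 = 15.5839
y' = -6.4000 + 13.6000·sin(-2.7519)·0.2 = -7.4333
θ' = -2.7519 + (13.6000/2.7)·tan(-0.42)·0.2 = -3.2018
v' = 13.6000 + 3.4000·0.2 = 14.2800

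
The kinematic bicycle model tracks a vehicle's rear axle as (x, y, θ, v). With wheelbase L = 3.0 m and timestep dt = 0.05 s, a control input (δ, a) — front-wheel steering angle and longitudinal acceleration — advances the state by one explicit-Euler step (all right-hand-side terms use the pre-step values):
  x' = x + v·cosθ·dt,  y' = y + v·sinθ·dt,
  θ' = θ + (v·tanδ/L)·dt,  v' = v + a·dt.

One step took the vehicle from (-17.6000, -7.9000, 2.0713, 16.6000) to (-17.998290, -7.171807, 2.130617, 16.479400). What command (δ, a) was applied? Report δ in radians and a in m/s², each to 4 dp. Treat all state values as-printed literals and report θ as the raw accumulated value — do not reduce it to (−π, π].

a = (v'−v)/dt = (-0.120600)/0.05 = -2.4120
Δθ = θ'−θ = 0.059317;  (v·dt/L) = 16.6000·0.05/3.0 = 0.276667
tan δ = Δθ·L/(v·dt) = 0.214399  →  δ = 0.2112

δ = 0.2112, a = -2.4120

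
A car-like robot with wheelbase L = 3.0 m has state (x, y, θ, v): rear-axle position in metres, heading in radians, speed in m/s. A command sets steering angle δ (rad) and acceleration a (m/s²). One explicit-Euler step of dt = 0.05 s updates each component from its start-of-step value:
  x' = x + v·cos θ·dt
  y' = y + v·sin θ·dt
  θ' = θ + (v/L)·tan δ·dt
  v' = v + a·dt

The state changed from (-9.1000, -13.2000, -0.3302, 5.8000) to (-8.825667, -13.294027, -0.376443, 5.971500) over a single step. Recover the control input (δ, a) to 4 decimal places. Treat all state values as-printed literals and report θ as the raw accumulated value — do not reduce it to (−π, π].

a = (v'−v)/dt = (0.171500)/0.05 = 3.4300
Δθ = θ'−θ = -0.046243;  (v·dt/L) = 5.8000·0.05/3.0 = 0.096667
tan δ = Δθ·L/(v·dt) = -0.478376  →  δ = -0.4462

δ = -0.4462, a = 3.4300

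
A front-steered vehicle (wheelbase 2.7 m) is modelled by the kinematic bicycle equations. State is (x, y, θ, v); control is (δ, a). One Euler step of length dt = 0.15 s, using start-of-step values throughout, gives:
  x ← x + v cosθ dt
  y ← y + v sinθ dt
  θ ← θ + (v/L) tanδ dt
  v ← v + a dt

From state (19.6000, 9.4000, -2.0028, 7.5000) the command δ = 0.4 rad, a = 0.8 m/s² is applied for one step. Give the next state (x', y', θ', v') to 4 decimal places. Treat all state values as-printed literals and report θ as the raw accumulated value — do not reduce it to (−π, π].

(19.1290, 8.3784, -1.8266, 7.6200)

x' = 19.6000 + 7.5000·cos(-2.0028)·0.15 = 19.1290
y' = 9.4000 + 7.5000·sin(-2.0028)·0.15 = 8.3784
θ' = -2.0028 + (7.5000/2.7)·tan(0.4)·0.15 = -1.8266
v' = 7.5000 + 0.8000·0.15 = 7.6200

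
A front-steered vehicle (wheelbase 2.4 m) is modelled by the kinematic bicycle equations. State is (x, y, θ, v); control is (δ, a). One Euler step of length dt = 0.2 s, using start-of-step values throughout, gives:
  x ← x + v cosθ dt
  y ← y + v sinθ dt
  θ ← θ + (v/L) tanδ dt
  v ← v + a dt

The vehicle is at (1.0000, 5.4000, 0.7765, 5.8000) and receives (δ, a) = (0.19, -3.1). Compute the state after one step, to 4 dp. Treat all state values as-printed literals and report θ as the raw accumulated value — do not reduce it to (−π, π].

(1.8275, 6.2129, 0.8695, 5.1800)

x' = 1.0000 + 5.8000·cos(0.7765)·0.2 = 1.8275
y' = 5.4000 + 5.8000·sin(0.7765)·0.2 = 6.2129
θ' = 0.7765 + (5.8000/2.4)·tan(0.19)·0.2 = 0.8695
v' = 5.8000 − 3.1000·0.2 = 5.1800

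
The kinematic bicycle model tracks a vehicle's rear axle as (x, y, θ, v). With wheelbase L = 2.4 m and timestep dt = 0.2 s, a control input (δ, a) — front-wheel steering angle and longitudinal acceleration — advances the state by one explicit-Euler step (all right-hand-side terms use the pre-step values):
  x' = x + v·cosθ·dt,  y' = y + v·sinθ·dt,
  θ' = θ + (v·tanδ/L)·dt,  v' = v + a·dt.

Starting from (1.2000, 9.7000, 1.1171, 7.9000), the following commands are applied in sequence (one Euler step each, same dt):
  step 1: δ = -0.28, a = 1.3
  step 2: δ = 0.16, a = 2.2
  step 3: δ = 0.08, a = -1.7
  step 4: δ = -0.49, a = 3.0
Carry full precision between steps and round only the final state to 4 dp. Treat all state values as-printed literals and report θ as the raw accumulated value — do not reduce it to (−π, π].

(4.5021, 15.3759, 0.7278, 8.8600)

after step 1 (δ=-0.28, a=1.3): (1.892500, 11.120156, 0.927793, 8.160000)
after step 2 (δ=0.16, a=2.2): (2.871049, 12.426244, 1.037531, 8.600000)
after step 3 (δ=0.08, a=-1.7): (3.745407, 13.907425, 1.094987, 8.260000)
after step 4 (δ=-0.49, a=3.0): (4.502118, 15.375925, 0.727839, 8.860000)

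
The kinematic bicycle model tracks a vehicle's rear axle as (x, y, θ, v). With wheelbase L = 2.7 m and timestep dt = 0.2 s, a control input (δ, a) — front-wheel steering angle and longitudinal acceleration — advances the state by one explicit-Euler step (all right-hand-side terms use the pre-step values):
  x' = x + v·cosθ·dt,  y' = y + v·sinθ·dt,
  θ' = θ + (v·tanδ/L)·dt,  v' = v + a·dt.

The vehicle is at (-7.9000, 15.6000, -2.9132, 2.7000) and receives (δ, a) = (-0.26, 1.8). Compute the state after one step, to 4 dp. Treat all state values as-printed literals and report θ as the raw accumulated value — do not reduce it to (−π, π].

x' = -7.9000 + 2.7000·cos(-2.9132)·0.2 = -8.4260
y' = 15.6000 + 2.7000·sin(-2.9132)·0.2 = 15.4777
θ' = -2.9132 + (2.7000/2.7)·tan(-0.26)·0.2 = -2.9664
v' = 2.7000 + 1.8000·0.2 = 3.0600

(-8.4260, 15.4777, -2.9664, 3.0600)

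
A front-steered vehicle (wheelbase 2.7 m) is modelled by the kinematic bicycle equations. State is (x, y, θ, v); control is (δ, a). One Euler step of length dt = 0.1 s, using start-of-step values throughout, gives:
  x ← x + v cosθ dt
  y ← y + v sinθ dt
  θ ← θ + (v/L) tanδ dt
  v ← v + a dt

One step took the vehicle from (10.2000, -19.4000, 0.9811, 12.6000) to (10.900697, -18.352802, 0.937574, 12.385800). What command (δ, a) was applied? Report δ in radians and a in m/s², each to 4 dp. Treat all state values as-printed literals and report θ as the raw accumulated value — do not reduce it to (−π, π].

δ = -0.0930, a = -2.1420

a = (v'−v)/dt = (-0.214200)/0.1 = -2.1420
Δθ = θ'−θ = -0.043526;  (v·dt/L) = 12.6000·0.1/2.7 = 0.466667
tan δ = Δθ·L/(v·dt) = -0.093270  →  δ = -0.0930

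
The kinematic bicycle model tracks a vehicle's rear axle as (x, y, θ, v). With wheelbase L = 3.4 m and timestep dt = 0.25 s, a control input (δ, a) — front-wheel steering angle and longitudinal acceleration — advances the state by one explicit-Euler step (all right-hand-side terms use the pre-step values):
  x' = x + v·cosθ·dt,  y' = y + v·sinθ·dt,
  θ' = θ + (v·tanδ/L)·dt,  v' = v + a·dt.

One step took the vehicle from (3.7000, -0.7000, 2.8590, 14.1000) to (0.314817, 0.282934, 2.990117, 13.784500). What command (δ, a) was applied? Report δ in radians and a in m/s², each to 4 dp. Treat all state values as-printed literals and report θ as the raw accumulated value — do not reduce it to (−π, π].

a = (v'−v)/dt = (-0.315500)/0.25 = -1.2620
Δθ = θ'−θ = 0.131117;  (v·dt/L) = 14.1000·0.25/3.4 = 1.036765
tan δ = Δθ·L/(v·dt) = 0.126467  →  δ = 0.1258

δ = 0.1258, a = -1.2620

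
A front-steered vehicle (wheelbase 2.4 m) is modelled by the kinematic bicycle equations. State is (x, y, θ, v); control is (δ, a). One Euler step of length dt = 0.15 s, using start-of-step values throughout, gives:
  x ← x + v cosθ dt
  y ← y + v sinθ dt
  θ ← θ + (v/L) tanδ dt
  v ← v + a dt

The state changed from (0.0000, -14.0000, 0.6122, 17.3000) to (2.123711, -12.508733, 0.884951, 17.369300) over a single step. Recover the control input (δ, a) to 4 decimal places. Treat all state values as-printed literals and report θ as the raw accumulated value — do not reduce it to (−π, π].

δ = 0.2471, a = 0.4620

a = (v'−v)/dt = (0.069300)/0.15 = 0.4620
Δθ = θ'−θ = 0.272751;  (v·dt/L) = 17.3000·0.15/2.4 = 1.081250
tan δ = Δθ·L/(v·dt) = 0.252255  →  δ = 0.2471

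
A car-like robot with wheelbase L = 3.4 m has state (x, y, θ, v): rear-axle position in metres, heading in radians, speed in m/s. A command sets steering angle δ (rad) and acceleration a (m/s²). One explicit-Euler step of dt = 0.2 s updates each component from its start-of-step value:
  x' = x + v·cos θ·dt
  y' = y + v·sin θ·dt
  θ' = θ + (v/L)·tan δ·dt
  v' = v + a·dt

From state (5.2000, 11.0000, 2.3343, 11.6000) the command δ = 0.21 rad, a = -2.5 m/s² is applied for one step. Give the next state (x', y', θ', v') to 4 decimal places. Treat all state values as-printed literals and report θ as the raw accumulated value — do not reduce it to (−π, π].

(3.5958, 12.6760, 2.4797, 11.1000)

x' = 5.2000 + 11.6000·cos(2.3343)·0.2 = 3.5958
y' = 11.0000 + 11.6000·sin(2.3343)·0.2 = 12.6760
θ' = 2.3343 + (11.6000/3.4)·tan(0.21)·0.2 = 2.4797
v' = 11.6000 − 2.5000·0.2 = 11.1000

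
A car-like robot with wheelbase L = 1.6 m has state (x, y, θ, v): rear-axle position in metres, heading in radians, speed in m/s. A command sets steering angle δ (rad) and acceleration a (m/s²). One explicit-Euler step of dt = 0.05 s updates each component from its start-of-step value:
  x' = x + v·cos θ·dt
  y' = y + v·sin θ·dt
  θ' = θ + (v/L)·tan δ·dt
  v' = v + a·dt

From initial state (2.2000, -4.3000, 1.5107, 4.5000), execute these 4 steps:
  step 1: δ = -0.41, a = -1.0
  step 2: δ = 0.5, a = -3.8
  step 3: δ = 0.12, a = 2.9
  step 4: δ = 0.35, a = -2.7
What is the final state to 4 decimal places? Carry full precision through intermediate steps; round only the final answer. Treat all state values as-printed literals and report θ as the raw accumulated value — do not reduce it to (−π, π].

after step 1 (δ=-0.41, a=-1.0): (2.213514, -4.075406, 1.449580, 4.450000)
after step 2 (δ=0.5, a=-3.8): (2.240418, -3.854539, 1.525550, 4.260000)
after step 3 (δ=0.12, a=2.9): (2.250052, -3.641757, 1.541602, 4.405000)
after step 4 (δ=0.35, a=-2.7): (2.256481, -3.421601, 1.591851, 4.270000)

(2.2565, -3.4216, 1.5919, 4.2700)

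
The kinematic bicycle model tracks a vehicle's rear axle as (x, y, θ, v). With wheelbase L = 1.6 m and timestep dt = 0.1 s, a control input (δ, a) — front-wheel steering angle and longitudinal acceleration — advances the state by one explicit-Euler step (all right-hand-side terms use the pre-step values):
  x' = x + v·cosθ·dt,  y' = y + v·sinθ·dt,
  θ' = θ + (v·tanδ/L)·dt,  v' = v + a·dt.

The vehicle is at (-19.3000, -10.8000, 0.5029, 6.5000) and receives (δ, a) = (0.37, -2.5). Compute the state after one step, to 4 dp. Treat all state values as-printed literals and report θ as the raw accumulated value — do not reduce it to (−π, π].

x' = -19.3000 + 6.5000·cos(0.5029)·0.1 = -18.7305
y' = -10.8000 + 6.5000·sin(0.5029)·0.1 = -10.4867
θ' = 0.5029 + (6.5000/1.6)·tan(0.37)·0.1 = 0.6605
v' = 6.5000 − 2.5000·0.1 = 6.2500

(-18.7305, -10.4867, 0.6605, 6.2500)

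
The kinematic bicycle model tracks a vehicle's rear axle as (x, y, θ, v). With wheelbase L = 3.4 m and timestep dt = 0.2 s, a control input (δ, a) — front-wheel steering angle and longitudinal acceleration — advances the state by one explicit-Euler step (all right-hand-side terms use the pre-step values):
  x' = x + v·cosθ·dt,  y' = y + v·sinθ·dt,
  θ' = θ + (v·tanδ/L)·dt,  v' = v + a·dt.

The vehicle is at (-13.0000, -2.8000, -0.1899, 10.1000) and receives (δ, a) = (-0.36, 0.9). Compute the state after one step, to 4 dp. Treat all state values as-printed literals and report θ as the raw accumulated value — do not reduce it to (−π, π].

x' = -13.0000 + 10.1000·cos(-0.1899)·0.2 = -11.0163
y' = -2.8000 + 10.1000·sin(-0.1899)·0.2 = -3.1813
θ' = -0.1899 + (10.1000/3.4)·tan(-0.36)·0.2 = -0.4135
v' = 10.1000 + 0.9000·0.2 = 10.2800

(-11.0163, -3.1813, -0.4135, 10.2800)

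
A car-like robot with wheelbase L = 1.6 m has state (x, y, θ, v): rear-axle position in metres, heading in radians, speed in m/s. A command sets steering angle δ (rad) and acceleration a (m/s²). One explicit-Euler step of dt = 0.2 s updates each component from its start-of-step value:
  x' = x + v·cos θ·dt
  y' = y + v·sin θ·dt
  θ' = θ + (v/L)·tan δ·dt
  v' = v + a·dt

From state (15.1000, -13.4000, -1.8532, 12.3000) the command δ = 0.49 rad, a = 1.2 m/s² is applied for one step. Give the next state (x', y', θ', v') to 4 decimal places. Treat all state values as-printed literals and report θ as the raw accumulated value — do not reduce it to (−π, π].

x' = 15.1000 + 12.3000·cos(-1.8532)·0.2 = 14.4145
y' = -13.4000 + 12.3000·sin(-1.8532)·0.2 = -15.7626
θ' = -1.8532 + (12.3000/1.6)·tan(0.49)·0.2 = -1.0331
v' = 12.3000 + 1.2000·0.2 = 12.5400

(14.4145, -15.7626, -1.0331, 12.5400)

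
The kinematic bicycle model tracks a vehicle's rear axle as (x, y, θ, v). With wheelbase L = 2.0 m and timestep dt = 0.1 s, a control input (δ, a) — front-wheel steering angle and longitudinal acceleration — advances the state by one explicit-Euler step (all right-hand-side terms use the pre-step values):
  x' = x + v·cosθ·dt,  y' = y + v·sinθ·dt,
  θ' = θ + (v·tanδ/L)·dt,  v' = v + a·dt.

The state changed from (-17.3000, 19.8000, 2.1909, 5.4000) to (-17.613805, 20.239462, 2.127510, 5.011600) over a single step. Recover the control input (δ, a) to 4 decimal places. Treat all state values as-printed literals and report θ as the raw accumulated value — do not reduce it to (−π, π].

δ = -0.2306, a = -3.8840

a = (v'−v)/dt = (-0.388400)/0.1 = -3.8840
Δθ = θ'−θ = -0.063390;  (v·dt/L) = 5.4000·0.1/2.0 = 0.270000
tan δ = Δθ·L/(v·dt) = -0.234778  →  δ = -0.2306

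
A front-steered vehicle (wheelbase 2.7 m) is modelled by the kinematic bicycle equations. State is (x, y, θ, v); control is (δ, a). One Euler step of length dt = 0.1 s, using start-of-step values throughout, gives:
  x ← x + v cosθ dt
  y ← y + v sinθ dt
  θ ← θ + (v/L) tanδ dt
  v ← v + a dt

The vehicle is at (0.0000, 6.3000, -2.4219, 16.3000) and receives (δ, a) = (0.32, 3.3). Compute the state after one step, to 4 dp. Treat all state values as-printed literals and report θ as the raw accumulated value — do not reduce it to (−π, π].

x' = 0.0000 + 16.3000·cos(-2.4219)·0.1 = -1.2258
y' = 6.3000 + 16.3000·sin(-2.4219)·0.1 = 5.2256
θ' = -2.4219 + (16.3000/2.7)·tan(0.32)·0.1 = -2.2218
v' = 16.3000 + 3.3000·0.1 = 16.6300

(-1.2258, 5.2256, -2.2218, 16.6300)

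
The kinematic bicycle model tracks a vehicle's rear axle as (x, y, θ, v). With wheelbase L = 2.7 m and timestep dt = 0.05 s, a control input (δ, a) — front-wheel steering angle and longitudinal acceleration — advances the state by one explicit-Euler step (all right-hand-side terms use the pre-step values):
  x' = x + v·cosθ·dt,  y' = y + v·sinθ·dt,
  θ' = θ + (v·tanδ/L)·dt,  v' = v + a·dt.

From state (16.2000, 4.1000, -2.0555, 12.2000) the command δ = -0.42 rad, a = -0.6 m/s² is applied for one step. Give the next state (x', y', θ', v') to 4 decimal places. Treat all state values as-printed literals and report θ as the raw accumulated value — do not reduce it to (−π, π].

(15.9158, 3.5603, -2.1564, 12.1700)

x' = 16.2000 + 12.2000·cos(-2.0555)·0.05 = 15.9158
y' = 4.1000 + 12.2000·sin(-2.0555)·0.05 = 3.5603
θ' = -2.0555 + (12.2000/2.7)·tan(-0.42)·0.05 = -2.1564
v' = 12.2000 − 0.6000·0.05 = 12.1700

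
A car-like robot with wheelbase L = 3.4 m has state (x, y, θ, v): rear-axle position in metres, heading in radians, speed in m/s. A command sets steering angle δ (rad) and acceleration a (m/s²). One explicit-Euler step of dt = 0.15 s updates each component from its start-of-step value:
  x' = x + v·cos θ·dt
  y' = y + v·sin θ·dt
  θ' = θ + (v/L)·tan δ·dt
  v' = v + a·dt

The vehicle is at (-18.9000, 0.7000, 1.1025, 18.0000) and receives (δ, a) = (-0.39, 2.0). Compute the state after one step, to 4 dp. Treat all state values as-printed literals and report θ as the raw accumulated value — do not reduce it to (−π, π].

x' = -18.9000 + 18.0000·cos(1.1025)·0.15 = -17.6813
y' = 0.7000 + 18.0000·sin(1.1025)·0.15 = 3.1093
θ' = 1.1025 + (18.0000/3.4)·tan(-0.39)·0.15 = 0.7761
v' = 18.0000 + 2.0000·0.15 = 18.3000

(-17.6813, 3.1093, 0.7761, 18.3000)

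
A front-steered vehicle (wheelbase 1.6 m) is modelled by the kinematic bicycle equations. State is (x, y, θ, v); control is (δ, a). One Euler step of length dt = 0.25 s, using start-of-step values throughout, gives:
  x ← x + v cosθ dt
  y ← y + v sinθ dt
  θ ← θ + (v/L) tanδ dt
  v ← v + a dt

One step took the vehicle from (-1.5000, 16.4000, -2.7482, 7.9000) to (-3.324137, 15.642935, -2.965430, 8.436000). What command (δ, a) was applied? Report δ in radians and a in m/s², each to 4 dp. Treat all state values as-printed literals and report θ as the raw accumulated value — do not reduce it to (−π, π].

a = (v'−v)/dt = (0.536000)/0.25 = 2.1440
Δθ = θ'−θ = -0.217230;  (v·dt/L) = 7.9000·0.25/1.6 = 1.234375
tan δ = Δθ·L/(v·dt) = -0.175984  →  δ = -0.1742

δ = -0.1742, a = 2.1440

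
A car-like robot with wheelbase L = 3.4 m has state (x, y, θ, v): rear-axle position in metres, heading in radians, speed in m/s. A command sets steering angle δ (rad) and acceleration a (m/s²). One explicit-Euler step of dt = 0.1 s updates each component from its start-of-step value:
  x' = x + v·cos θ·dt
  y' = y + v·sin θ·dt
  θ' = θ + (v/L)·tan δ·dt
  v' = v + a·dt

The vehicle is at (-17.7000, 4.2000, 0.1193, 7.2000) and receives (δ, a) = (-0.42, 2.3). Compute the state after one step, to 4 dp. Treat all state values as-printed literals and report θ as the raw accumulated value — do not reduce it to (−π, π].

(-16.9851, 4.2857, 0.0247, 7.4300)

x' = -17.7000 + 7.2000·cos(0.1193)·0.1 = -16.9851
y' = 4.2000 + 7.2000·sin(0.1193)·0.1 = 4.2857
θ' = 0.1193 + (7.2000/3.4)·tan(-0.42)·0.1 = 0.0247
v' = 7.2000 + 2.3000·0.1 = 7.4300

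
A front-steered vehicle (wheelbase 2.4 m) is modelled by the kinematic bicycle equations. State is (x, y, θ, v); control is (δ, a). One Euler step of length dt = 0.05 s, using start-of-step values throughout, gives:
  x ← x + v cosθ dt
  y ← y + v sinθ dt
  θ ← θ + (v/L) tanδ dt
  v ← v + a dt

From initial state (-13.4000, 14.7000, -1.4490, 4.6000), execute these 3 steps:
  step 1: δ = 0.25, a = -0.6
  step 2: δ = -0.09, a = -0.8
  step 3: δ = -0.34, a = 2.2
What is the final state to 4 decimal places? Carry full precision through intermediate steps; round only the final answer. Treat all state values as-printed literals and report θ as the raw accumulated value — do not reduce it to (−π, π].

after step 1 (δ=0.25, a=-0.6): (-13.372056, 14.471704, -1.424530, 4.570000)
after step 2 (δ=-0.09, a=-0.8): (-13.338753, 14.245644, -1.433122, 4.530000)
after step 3 (δ=-0.34, a=2.2): (-13.307668, 14.021287, -1.466506, 4.640000)

(-13.3077, 14.0213, -1.4665, 4.6400)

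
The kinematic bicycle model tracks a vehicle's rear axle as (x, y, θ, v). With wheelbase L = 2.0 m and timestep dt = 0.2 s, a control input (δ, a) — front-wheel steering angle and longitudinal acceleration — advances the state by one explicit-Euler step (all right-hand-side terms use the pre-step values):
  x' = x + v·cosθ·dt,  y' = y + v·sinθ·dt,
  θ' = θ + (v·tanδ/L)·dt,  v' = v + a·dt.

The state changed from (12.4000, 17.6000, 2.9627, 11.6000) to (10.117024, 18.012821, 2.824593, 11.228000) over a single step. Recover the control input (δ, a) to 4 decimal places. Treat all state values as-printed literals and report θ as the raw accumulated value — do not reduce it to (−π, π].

a = (v'−v)/dt = (-0.372000)/0.2 = -1.8600
Δθ = θ'−θ = -0.138107;  (v·dt/L) = 11.6000·0.2/2.0 = 1.160000
tan δ = Δθ·L/(v·dt) = -0.119058  →  δ = -0.1185

δ = -0.1185, a = -1.8600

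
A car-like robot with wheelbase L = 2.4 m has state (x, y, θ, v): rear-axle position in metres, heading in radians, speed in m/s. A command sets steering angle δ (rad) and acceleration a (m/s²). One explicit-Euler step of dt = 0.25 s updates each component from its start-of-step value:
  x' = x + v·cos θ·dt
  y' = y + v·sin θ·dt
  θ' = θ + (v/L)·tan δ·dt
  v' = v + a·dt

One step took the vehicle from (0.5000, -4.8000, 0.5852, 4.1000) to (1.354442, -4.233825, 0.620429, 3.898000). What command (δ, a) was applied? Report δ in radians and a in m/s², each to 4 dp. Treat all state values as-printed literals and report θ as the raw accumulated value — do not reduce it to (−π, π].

a = (v'−v)/dt = (-0.202000)/0.25 = -0.8080
Δθ = θ'−θ = 0.035229;  (v·dt/L) = 4.1000·0.25/2.4 = 0.427083
tan δ = Δθ·L/(v·dt) = 0.082487  →  δ = 0.0823

δ = 0.0823, a = -0.8080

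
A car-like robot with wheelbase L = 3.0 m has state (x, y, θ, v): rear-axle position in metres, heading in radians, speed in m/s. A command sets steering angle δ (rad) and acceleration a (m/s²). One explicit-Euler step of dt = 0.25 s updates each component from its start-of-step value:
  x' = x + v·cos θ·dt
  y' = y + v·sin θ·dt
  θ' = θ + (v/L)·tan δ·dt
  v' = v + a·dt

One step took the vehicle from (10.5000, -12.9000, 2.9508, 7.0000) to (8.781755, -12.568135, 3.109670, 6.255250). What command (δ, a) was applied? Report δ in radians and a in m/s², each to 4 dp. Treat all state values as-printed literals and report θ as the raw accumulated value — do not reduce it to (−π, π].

a = (v'−v)/dt = (-0.744750)/0.25 = -2.9790
Δθ = θ'−θ = 0.158870;  (v·dt/L) = 7.0000·0.25/3.0 = 0.583333
tan δ = Δθ·L/(v·dt) = 0.272349  →  δ = 0.2659

δ = 0.2659, a = -2.9790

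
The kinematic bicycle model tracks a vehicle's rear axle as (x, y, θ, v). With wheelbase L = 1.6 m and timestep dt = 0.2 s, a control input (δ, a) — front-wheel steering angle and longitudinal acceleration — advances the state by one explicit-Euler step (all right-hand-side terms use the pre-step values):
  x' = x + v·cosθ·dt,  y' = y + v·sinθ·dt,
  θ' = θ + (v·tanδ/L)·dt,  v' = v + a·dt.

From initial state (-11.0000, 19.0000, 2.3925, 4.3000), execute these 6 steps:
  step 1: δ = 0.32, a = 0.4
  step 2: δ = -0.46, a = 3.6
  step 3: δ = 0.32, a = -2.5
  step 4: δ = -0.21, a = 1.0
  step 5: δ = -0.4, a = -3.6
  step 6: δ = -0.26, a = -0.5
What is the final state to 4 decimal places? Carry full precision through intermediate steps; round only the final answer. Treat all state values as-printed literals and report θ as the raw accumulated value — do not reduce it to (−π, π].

(-14.9248, 22.7095, 1.9987, 3.9800)

after step 1 (δ=0.32, a=0.4): (-11.629784, 19.585638, 2.570622, 4.380000)
after step 2 (δ=-0.46, a=3.6): (-12.366830, 20.059072, 2.299364, 5.100000)
after step 3 (δ=0.32, a=-2.5): (-13.045947, 20.820123, 2.510624, 4.600000)
after step 4 (δ=-0.21, a=1.0): (-13.788808, 21.362856, 2.388067, 4.800000)
after step 5 (δ=-0.4, a=-3.6): (-14.488918, 22.019701, 2.134392, 4.080000)
after step 6 (δ=-0.26, a=-0.5): (-14.924848, 22.709499, 1.998721, 3.980000)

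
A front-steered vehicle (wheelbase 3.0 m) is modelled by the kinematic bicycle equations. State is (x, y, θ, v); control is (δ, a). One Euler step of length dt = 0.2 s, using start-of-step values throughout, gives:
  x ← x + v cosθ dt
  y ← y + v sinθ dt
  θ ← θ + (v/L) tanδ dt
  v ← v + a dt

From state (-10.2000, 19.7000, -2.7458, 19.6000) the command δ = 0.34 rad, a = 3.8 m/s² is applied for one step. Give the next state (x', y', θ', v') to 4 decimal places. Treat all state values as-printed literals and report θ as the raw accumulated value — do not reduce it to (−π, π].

(-13.8169, 18.1887, -2.2836, 20.3600)

x' = -10.2000 + 19.6000·cos(-2.7458)·0.2 = -13.8169
y' = 19.7000 + 19.6000·sin(-2.7458)·0.2 = 18.1887
θ' = -2.7458 + (19.6000/3.0)·tan(0.34)·0.2 = -2.2836
v' = 19.6000 + 3.8000·0.2 = 20.3600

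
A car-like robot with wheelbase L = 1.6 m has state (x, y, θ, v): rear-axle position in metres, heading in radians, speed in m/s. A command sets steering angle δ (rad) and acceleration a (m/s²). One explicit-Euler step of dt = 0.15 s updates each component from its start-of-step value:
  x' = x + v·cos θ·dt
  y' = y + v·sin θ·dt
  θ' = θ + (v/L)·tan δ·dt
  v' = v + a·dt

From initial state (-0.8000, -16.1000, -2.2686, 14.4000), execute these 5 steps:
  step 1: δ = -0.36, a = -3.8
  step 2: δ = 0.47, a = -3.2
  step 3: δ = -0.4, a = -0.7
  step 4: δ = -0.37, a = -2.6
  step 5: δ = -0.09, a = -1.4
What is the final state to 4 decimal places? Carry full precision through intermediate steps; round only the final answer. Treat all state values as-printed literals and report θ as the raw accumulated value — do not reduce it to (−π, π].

(-8.8450, -21.1723, -3.2377, 12.6450)

after step 1 (δ=-0.36, a=-3.8): (-2.187878, -17.755111, -2.776744, 13.830000)
after step 2 (δ=0.47, a=-3.2): (-4.125830, -18.495310, -2.118134, 13.350000)
after step 3 (δ=-0.4, a=-0.7): (-5.167963, -20.205270, -2.647286, 13.245000)
after step 4 (δ=-0.37, a=-2.6): (-6.916895, -21.147826, -3.128903, 12.855000)
after step 5 (δ=-0.09, a=-1.4): (-8.844990, -21.172294, -3.237661, 12.645000)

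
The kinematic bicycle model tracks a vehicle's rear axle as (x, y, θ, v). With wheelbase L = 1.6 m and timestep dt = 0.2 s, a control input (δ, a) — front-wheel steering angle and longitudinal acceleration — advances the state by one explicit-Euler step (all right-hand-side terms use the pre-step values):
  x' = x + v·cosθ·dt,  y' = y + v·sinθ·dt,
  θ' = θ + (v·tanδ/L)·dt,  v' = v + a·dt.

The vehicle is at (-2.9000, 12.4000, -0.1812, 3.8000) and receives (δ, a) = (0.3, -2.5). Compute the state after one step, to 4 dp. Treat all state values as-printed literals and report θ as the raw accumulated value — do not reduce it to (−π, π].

(-2.1524, 12.2630, -0.0343, 3.3000)

x' = -2.9000 + 3.8000·cos(-0.1812)·0.2 = -2.1524
y' = 12.4000 + 3.8000·sin(-0.1812)·0.2 = 12.2630
θ' = -0.1812 + (3.8000/1.6)·tan(0.3)·0.2 = -0.0343
v' = 3.8000 − 2.5000·0.2 = 3.3000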